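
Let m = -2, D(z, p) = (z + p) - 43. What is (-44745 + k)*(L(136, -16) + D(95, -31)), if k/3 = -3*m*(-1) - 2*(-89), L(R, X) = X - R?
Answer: 5793999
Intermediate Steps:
D(z, p) = -43 + p + z (D(z, p) = (p + z) - 43 = -43 + p + z)
k = 516 (k = 3*(-3*(-2)*(-1) - 2*(-89)) = 3*(6*(-1) + 178) = 3*(-6 + 178) = 3*172 = 516)
(-44745 + k)*(L(136, -16) + D(95, -31)) = (-44745 + 516)*((-16 - 1*136) + (-43 - 31 + 95)) = -44229*((-16 - 136) + 21) = -44229*(-152 + 21) = -44229*(-131) = 5793999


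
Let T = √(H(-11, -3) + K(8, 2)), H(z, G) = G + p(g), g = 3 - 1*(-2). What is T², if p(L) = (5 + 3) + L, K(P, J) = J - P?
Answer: 4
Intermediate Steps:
g = 5 (g = 3 + 2 = 5)
p(L) = 8 + L
H(z, G) = 13 + G (H(z, G) = G + (8 + 5) = G + 13 = 13 + G)
T = 2 (T = √((13 - 3) + (2 - 1*8)) = √(10 + (2 - 8)) = √(10 - 6) = √4 = 2)
T² = 2² = 4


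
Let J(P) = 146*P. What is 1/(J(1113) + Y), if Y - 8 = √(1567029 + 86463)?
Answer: 81253/13203273272 - √413373/13203273272 ≈ 6.1053e-6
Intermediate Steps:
Y = 8 + 2*√413373 (Y = 8 + √(1567029 + 86463) = 8 + √1653492 = 8 + 2*√413373 ≈ 1293.9)
1/(J(1113) + Y) = 1/(146*1113 + (8 + 2*√413373)) = 1/(162498 + (8 + 2*√413373)) = 1/(162506 + 2*√413373)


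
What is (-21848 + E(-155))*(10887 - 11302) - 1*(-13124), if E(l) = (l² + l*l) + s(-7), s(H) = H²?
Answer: -10881041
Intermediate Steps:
E(l) = 49 + 2*l² (E(l) = (l² + l*l) + (-7)² = (l² + l²) + 49 = 2*l² + 49 = 49 + 2*l²)
(-21848 + E(-155))*(10887 - 11302) - 1*(-13124) = (-21848 + (49 + 2*(-155)²))*(10887 - 11302) - 1*(-13124) = (-21848 + (49 + 2*24025))*(-415) + 13124 = (-21848 + (49 + 48050))*(-415) + 13124 = (-21848 + 48099)*(-415) + 13124 = 26251*(-415) + 13124 = -10894165 + 13124 = -10881041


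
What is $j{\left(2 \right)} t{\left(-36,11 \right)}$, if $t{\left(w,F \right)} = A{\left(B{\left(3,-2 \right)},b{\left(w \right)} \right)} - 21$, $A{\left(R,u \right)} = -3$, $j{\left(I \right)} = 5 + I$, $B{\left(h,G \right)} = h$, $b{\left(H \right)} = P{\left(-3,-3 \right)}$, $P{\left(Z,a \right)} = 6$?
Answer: $-168$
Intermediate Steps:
$b{\left(H \right)} = 6$
$t{\left(w,F \right)} = -24$ ($t{\left(w,F \right)} = -3 - 21 = -24$)
$j{\left(2 \right)} t{\left(-36,11 \right)} = \left(5 + 2\right) \left(-24\right) = 7 \left(-24\right) = -168$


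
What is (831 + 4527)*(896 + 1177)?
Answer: 11107134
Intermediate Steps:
(831 + 4527)*(896 + 1177) = 5358*2073 = 11107134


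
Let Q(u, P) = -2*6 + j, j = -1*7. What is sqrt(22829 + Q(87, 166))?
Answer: sqrt(22810) ≈ 151.03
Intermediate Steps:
j = -7
Q(u, P) = -19 (Q(u, P) = -2*6 - 7 = -12 - 7 = -19)
sqrt(22829 + Q(87, 166)) = sqrt(22829 - 19) = sqrt(22810)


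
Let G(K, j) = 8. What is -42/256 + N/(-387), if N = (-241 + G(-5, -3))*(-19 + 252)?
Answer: 6940865/49536 ≈ 140.12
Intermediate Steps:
N = -54289 (N = (-241 + 8)*(-19 + 252) = -233*233 = -54289)
-42/256 + N/(-387) = -42/256 - 54289/(-387) = -42*1/256 - 54289*(-1/387) = -21/128 + 54289/387 = 6940865/49536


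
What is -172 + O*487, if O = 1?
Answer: 315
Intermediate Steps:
-172 + O*487 = -172 + 1*487 = -172 + 487 = 315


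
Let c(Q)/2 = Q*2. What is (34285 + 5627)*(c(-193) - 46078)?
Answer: -1869877200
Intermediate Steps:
c(Q) = 4*Q (c(Q) = 2*(Q*2) = 2*(2*Q) = 4*Q)
(34285 + 5627)*(c(-193) - 46078) = (34285 + 5627)*(4*(-193) - 46078) = 39912*(-772 - 46078) = 39912*(-46850) = -1869877200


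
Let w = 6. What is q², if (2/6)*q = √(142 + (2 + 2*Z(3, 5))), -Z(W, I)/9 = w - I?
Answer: 1134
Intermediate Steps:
Z(W, I) = -54 + 9*I (Z(W, I) = -9*(6 - I) = -54 + 9*I)
q = 9*√14 (q = 3*√(142 + (2 + 2*(-54 + 9*5))) = 3*√(142 + (2 + 2*(-54 + 45))) = 3*√(142 + (2 + 2*(-9))) = 3*√(142 + (2 - 18)) = 3*√(142 - 16) = 3*√126 = 3*(3*√14) = 9*√14 ≈ 33.675)
q² = (9*√14)² = 1134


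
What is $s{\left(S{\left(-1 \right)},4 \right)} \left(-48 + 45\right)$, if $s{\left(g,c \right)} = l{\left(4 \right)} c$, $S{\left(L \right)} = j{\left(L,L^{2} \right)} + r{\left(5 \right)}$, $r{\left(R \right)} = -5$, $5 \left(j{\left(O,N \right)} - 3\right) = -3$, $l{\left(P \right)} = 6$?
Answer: $-72$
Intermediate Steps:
$j{\left(O,N \right)} = \frac{12}{5}$ ($j{\left(O,N \right)} = 3 + \frac{1}{5} \left(-3\right) = 3 - \frac{3}{5} = \frac{12}{5}$)
$S{\left(L \right)} = - \frac{13}{5}$ ($S{\left(L \right)} = \frac{12}{5} - 5 = - \frac{13}{5}$)
$s{\left(g,c \right)} = 6 c$
$s{\left(S{\left(-1 \right)},4 \right)} \left(-48 + 45\right) = 6 \cdot 4 \left(-48 + 45\right) = 24 \left(-3\right) = -72$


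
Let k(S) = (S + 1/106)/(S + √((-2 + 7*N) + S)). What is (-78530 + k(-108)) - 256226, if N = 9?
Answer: -207776740210/620683 + 11447*I*√47/1241366 ≈ -3.3476e+5 + 0.063218*I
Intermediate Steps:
k(S) = (1/106 + S)/(S + √(61 + S)) (k(S) = (S + 1/106)/(S + √((-2 + 7*9) + S)) = (S + 1/106)/(S + √((-2 + 63) + S)) = (1/106 + S)/(S + √(61 + S)))
(-78530 + k(-108)) - 256226 = (-78530 + (1/106 - 108)/(-108 + √(61 - 108))) - 256226 = (-78530 - 11447/106/(-108 + √(-47))) - 256226 = (-78530 - 11447/106/(-108 + I*√47)) - 256226 = (-78530 - 11447/(106*(-108 + I*√47))) - 256226 = -334756 - 11447/(106*(-108 + I*√47))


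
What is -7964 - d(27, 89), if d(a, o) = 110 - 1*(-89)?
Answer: -8163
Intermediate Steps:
d(a, o) = 199 (d(a, o) = 110 + 89 = 199)
-7964 - d(27, 89) = -7964 - 1*199 = -7964 - 199 = -8163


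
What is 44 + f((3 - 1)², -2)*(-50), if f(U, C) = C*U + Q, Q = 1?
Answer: 394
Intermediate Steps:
f(U, C) = 1 + C*U (f(U, C) = C*U + 1 = 1 + C*U)
44 + f((3 - 1)², -2)*(-50) = 44 + (1 - 2*(3 - 1)²)*(-50) = 44 + (1 - 2*2²)*(-50) = 44 + (1 - 2*4)*(-50) = 44 + (1 - 8)*(-50) = 44 - 7*(-50) = 44 + 350 = 394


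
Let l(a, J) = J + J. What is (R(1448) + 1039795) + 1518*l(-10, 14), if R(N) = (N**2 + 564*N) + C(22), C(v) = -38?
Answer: 3995637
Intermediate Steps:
l(a, J) = 2*J
R(N) = -38 + N**2 + 564*N (R(N) = (N**2 + 564*N) - 38 = -38 + N**2 + 564*N)
(R(1448) + 1039795) + 1518*l(-10, 14) = ((-38 + 1448**2 + 564*1448) + 1039795) + 1518*(2*14) = ((-38 + 2096704 + 816672) + 1039795) + 1518*28 = (2913338 + 1039795) + 42504 = 3953133 + 42504 = 3995637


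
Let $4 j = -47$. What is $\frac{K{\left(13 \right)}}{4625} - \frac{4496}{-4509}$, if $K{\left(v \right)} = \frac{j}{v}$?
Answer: $\frac{1081076077}{1084414500} \approx 0.99692$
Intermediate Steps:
$j = - \frac{47}{4}$ ($j = \frac{1}{4} \left(-47\right) = - \frac{47}{4} \approx -11.75$)
$K{\left(v \right)} = - \frac{47}{4 v}$
$\frac{K{\left(13 \right)}}{4625} - \frac{4496}{-4509} = \frac{\left(- \frac{47}{4}\right) \frac{1}{13}}{4625} - \frac{4496}{-4509} = \left(- \frac{47}{4}\right) \frac{1}{13} \cdot \frac{1}{4625} - - \frac{4496}{4509} = \left(- \frac{47}{52}\right) \frac{1}{4625} + \frac{4496}{4509} = - \frac{47}{240500} + \frac{4496}{4509} = \frac{1081076077}{1084414500}$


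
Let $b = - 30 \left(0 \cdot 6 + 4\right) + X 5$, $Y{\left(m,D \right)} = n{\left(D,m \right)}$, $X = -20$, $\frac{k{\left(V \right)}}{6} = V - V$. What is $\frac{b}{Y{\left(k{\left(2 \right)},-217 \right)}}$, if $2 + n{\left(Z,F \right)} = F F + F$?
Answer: $110$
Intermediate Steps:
$k{\left(V \right)} = 0$ ($k{\left(V \right)} = 6 \left(V - V\right) = 6 \cdot 0 = 0$)
$n{\left(Z,F \right)} = -2 + F + F^{2}$ ($n{\left(Z,F \right)} = -2 + \left(F F + F\right) = -2 + \left(F^{2} + F\right) = -2 + \left(F + F^{2}\right) = -2 + F + F^{2}$)
$Y{\left(m,D \right)} = -2 + m + m^{2}$
$b = -220$ ($b = - 30 \left(0 \cdot 6 + 4\right) - 100 = - 30 \left(0 + 4\right) - 100 = \left(-30\right) 4 - 100 = -120 - 100 = -220$)
$\frac{b}{Y{\left(k{\left(2 \right)},-217 \right)}} = - \frac{220}{-2 + 0 + 0^{2}} = - \frac{220}{-2 + 0 + 0} = - \frac{220}{-2} = \left(-220\right) \left(- \frac{1}{2}\right) = 110$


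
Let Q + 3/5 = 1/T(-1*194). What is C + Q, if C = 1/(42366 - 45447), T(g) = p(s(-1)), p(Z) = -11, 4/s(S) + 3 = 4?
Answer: -117133/169455 ≈ -0.69123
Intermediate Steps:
s(S) = 4 (s(S) = 4/(-3 + 4) = 4/1 = 4*1 = 4)
T(g) = -11
C = -1/3081 (C = 1/(-3081) = -1/3081 ≈ -0.00032457)
Q = -38/55 (Q = -3/5 + 1/(-11) = -3/5 - 1/11 = -38/55 ≈ -0.69091)
C + Q = -1/3081 - 38/55 = -117133/169455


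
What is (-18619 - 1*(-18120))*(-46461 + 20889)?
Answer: 12760428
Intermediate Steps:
(-18619 - 1*(-18120))*(-46461 + 20889) = (-18619 + 18120)*(-25572) = -499*(-25572) = 12760428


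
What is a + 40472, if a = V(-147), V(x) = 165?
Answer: 40637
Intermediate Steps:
a = 165
a + 40472 = 165 + 40472 = 40637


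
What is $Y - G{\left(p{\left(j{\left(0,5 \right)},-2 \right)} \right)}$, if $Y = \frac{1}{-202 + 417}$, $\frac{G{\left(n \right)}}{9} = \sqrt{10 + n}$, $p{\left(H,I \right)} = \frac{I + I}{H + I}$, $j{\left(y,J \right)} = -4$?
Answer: $\frac{1}{215} - 12 \sqrt{6} \approx -29.389$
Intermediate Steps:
$p{\left(H,I \right)} = \frac{2 I}{H + I}$
$G{\left(n \right)} = 9 \sqrt{10 + n}$
$Y = \frac{1}{215} \approx 0.0046512$
$Y - G{\left(p{\left(j{\left(0,5 \right)},-2 \right)} \right)} = \frac{1}{215} - 9 \sqrt{10 + 2 \left(-2\right) \frac{1}{-4 - 2}} = \frac{1}{215} - 9 \sqrt{10 + 2 \left(-2\right) \frac{1}{-6}} = \frac{1}{215} - 9 \sqrt{10 + 2 \left(-2\right) \left(- \frac{1}{6}\right)} = \frac{1}{215} - 9 \sqrt{10 + \frac{2}{3}} = \frac{1}{215} - 9 \sqrt{\frac{32}{3}} = \frac{1}{215} - 9 \frac{4 \sqrt{6}}{3} = \frac{1}{215} - 12 \sqrt{6}$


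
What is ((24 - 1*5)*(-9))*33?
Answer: -5643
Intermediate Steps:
((24 - 1*5)*(-9))*33 = ((24 - 5)*(-9))*33 = (19*(-9))*33 = -171*33 = -5643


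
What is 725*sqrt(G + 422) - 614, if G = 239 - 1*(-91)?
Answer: -614 + 2900*sqrt(47) ≈ 19267.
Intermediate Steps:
G = 330 (G = 239 + 91 = 330)
725*sqrt(G + 422) - 614 = 725*sqrt(330 + 422) - 614 = 725*sqrt(752) - 614 = 725*(4*sqrt(47)) - 614 = 2900*sqrt(47) - 614 = -614 + 2900*sqrt(47)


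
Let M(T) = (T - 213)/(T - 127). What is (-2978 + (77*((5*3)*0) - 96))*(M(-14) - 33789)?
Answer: 14644603628/141 ≈ 1.0386e+8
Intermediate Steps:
M(T) = (-213 + T)/(-127 + T)
(-2978 + (77*((5*3)*0) - 96))*(M(-14) - 33789) = (-2978 + (77*((5*3)*0) - 96))*((-213 - 14)/(-127 - 14) - 33789) = (-2978 + (77*(15*0) - 96))*(-227/(-141) - 33789) = (-2978 + (77*0 - 96))*(-1/141*(-227) - 33789) = (-2978 + (0 - 96))*(227/141 - 33789) = (-2978 - 96)*(-4764022/141) = -3074*(-4764022/141) = 14644603628/141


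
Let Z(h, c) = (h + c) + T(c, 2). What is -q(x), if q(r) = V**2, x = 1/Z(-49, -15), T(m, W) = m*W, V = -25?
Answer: -625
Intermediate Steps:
T(m, W) = W*m
Z(h, c) = h + 3*c (Z(h, c) = (h + c) + 2*c = (c + h) + 2*c = h + 3*c)
x = -1/94 (x = 1/(-49 + 3*(-15)) = 1/(-49 - 45) = 1/(-94) = -1/94 ≈ -0.010638)
q(r) = 625 (q(r) = (-25)**2 = 625)
-q(x) = -1*625 = -625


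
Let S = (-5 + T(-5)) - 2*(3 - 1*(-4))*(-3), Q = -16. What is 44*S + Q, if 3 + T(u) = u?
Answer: 1260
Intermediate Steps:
T(u) = -3 + u
S = 29 (S = (-5 + (-3 - 5)) - 2*(3 - 1*(-4))*(-3) = (-5 - 8) - 2*(3 + 4)*(-3) = -13 - 2*7*(-3) = -13 - 14*(-3) = -13 + 42 = 29)
44*S + Q = 44*29 - 16 = 1276 - 16 = 1260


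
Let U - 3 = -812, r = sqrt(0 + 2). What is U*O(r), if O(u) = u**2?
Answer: -1618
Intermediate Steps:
r = sqrt(2) ≈ 1.4142
U = -809 (U = 3 - 812 = -809)
U*O(r) = -809*(sqrt(2))**2 = -809*2 = -1618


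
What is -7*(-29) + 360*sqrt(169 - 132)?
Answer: 203 + 360*sqrt(37) ≈ 2392.8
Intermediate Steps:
-7*(-29) + 360*sqrt(169 - 132) = 203 + 360*sqrt(37)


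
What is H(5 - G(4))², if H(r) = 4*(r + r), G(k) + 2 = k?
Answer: 576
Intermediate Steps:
G(k) = -2 + k
H(r) = 8*r (H(r) = 4*(2*r) = 8*r)
H(5 - G(4))² = (8*(5 - (-2 + 4)))² = (8*(5 - 1*2))² = (8*(5 - 2))² = (8*3)² = 24² = 576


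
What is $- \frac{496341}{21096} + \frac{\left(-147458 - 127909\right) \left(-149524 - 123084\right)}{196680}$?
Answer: $\frac{7331115857561}{19209080} \approx 3.8165 \cdot 10^{5}$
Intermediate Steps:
$- \frac{496341}{21096} + \frac{\left(-147458 - 127909\right) \left(-149524 - 123084\right)}{196680} = \left(-496341\right) \frac{1}{21096} + \left(-275367\right) \left(-272608\right) \frac{1}{196680} = - \frac{55149}{2344} + 75067247136 \cdot \frac{1}{196680} = - \frac{55149}{2344} + \frac{3127801964}{8195} = \frac{7331115857561}{19209080}$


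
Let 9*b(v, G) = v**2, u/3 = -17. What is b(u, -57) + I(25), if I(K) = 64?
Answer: 353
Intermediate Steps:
u = -51 (u = 3*(-17) = -51)
b(v, G) = v**2/9
b(u, -57) + I(25) = (1/9)*(-51)**2 + 64 = (1/9)*2601 + 64 = 289 + 64 = 353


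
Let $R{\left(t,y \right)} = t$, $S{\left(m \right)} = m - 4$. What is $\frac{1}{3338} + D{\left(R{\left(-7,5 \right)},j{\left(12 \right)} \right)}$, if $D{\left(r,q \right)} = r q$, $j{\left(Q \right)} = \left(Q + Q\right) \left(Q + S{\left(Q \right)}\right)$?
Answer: $- \frac{11215679}{3338} \approx -3360.0$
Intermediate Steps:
$S{\left(m \right)} = -4 + m$
$j{\left(Q \right)} = 2 Q \left(-4 + 2 Q\right)$ ($j{\left(Q \right)} = \left(Q + Q\right) \left(Q + \left(-4 + Q\right)\right) = 2 Q \left(-4 + 2 Q\right)$)
$D{\left(r,q \right)} = q r$
$\frac{1}{3338} + D{\left(R{\left(-7,5 \right)},j{\left(12 \right)} \right)} = \frac{1}{3338} + 4 \cdot 12 \left(-2 + 12\right) \left(-7\right) = \frac{1}{3338} + 4 \cdot 12 \cdot 10 \left(-7\right) = \frac{1}{3338} + 480 \left(-7\right) = \frac{1}{3338} - 3360 = - \frac{11215679}{3338}$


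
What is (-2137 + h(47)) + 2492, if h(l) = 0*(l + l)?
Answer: 355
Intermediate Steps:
h(l) = 0 (h(l) = 0*(2*l) = 0)
(-2137 + h(47)) + 2492 = (-2137 + 0) + 2492 = -2137 + 2492 = 355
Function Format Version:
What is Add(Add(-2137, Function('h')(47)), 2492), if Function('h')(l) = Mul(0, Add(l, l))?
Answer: 355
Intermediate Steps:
Function('h')(l) = 0 (Function('h')(l) = Mul(0, Mul(2, l)) = 0)
Add(Add(-2137, Function('h')(47)), 2492) = Add(Add(-2137, 0), 2492) = Add(-2137, 2492) = 355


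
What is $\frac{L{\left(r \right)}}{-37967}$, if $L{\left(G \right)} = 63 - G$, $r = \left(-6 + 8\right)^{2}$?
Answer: $- \frac{59}{37967} \approx -0.001554$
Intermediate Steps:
$r = 4$ ($r = 2^{2} = 4$)
$\frac{L{\left(r \right)}}{-37967} = \frac{63 - 4}{-37967} = \left(63 - 4\right) \left(- \frac{1}{37967}\right) = 59 \left(- \frac{1}{37967}\right) = - \frac{59}{37967}$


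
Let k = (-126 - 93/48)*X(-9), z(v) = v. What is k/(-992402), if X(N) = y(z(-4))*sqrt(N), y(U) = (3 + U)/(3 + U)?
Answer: 6141*I/15878432 ≈ 0.00038675*I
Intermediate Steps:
y(U) = 1
X(N) = sqrt(N) (X(N) = 1*sqrt(N) = sqrt(N))
k = -6141*I/16 (k = (-126 - 93/48)*sqrt(-9) = (-126 - 93*1/48)*(3*I) = (-126 - 31/16)*(3*I) = -6141*I/16 ≈ -383.81*I)
k/(-992402) = -6141*I/16/(-992402) = -6141*I/16*(-1/992402) = 6141*I/15878432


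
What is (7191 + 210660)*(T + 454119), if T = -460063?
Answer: -1294906344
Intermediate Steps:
(7191 + 210660)*(T + 454119) = (7191 + 210660)*(-460063 + 454119) = 217851*(-5944) = -1294906344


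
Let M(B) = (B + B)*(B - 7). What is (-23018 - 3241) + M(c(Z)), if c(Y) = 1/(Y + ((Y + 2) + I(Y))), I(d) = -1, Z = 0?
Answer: -26271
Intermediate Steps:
c(Y) = 1/(1 + 2*Y) (c(Y) = 1/(Y + ((Y + 2) - 1)) = 1/(Y + ((2 + Y) - 1)) = 1/(Y + (1 + Y)) = 1/(1 + 2*Y))
M(B) = 2*B*(-7 + B) (M(B) = (2*B)*(-7 + B) = 2*B*(-7 + B))
(-23018 - 3241) + M(c(Z)) = (-23018 - 3241) + 2*(-7 + 1/(1 + 2*0))/(1 + 2*0) = -26259 + 2*(-7 + 1/(1 + 0))/(1 + 0) = -26259 + 2*(-7 + 1/1)/1 = -26259 + 2*1*(-7 + 1) = -26259 + 2*1*(-6) = -26259 - 12 = -26271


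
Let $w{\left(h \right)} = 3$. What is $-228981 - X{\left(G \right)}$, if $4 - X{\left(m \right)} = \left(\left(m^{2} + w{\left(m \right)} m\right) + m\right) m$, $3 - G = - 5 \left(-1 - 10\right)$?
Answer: $-358777$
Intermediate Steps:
$G = -52$ ($G = 3 - - 5 \left(-1 - 10\right) = 3 - \left(-5\right) \left(-11\right) = 3 - 55 = -52$)
$X{\left(m \right)} = 4 - m \left(m^{2} + 4 m\right)$ ($X{\left(m \right)} = 4 - \left(\left(m^{2} + 3 m\right) + m\right) m = 4 - \left(m^{2} + 4 m\right) m = 4 - m \left(m^{2} + 4 m\right)$)
$-228981 - X{\left(G \right)} = -228981 - \left(4 - \left(-52\right)^{3} - 4 \left(-52\right)^{2}\right) = -228981 - \left(4 - -140608 - 10816\right) = -228981 - \left(4 + 140608 - 10816\right) = -228981 - 129796 = -358777$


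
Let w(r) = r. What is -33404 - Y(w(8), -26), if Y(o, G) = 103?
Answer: -33507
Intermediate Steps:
-33404 - Y(w(8), -26) = -33404 - 1*103 = -33404 - 103 = -33507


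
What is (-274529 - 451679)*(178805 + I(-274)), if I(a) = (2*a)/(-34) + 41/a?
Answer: -302446775646176/2329 ≈ -1.2986e+11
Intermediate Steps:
I(a) = 41/a - a/17 (I(a) = (2*a)*(-1/34) + 41/a = -a/17 + 41/a = 41/a - a/17)
(-274529 - 451679)*(178805 + I(-274)) = (-274529 - 451679)*(178805 + (41/(-274) - 1/17*(-274))) = -726208*(178805 + (41*(-1/274) + 274/17)) = -726208*(178805 + (-41/274 + 274/17)) = -726208*(178805 + 74379/4658) = -726208*832948069/4658 = -302446775646176/2329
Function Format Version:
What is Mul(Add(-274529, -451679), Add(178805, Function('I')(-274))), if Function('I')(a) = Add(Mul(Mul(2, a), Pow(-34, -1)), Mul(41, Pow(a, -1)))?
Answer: Rational(-302446775646176, 2329) ≈ -1.2986e+11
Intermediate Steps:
Function('I')(a) = Add(Mul(41, Pow(a, -1)), Mul(Rational(-1, 17), a)) (Function('I')(a) = Add(Mul(Mul(2, a), Rational(-1, 34)), Mul(41, Pow(a, -1))) = Add(Mul(Rational(-1, 17), a), Mul(41, Pow(a, -1))) = Add(Mul(41, Pow(a, -1)), Mul(Rational(-1, 17), a)))
Mul(Add(-274529, -451679), Add(178805, Function('I')(-274))) = Mul(Add(-274529, -451679), Add(178805, Add(Mul(41, Pow(-274, -1)), Mul(Rational(-1, 17), -274)))) = Mul(-726208, Add(178805, Add(Mul(41, Rational(-1, 274)), Rational(274, 17)))) = Mul(-726208, Add(178805, Add(Rational(-41, 274), Rational(274, 17)))) = Mul(-726208, Add(178805, Rational(74379, 4658))) = Mul(-726208, Rational(832948069, 4658)) = Rational(-302446775646176, 2329)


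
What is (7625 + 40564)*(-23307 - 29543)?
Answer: -2546788650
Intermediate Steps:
(7625 + 40564)*(-23307 - 29543) = 48189*(-52850) = -2546788650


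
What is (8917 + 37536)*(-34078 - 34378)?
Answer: -3179986568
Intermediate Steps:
(8917 + 37536)*(-34078 - 34378) = 46453*(-68456) = -3179986568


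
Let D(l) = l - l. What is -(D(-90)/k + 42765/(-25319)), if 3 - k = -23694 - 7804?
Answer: 42765/25319 ≈ 1.6890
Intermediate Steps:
D(l) = 0
k = 31501 (k = 3 - (-23694 - 7804) = 3 - 1*(-31498) = 3 + 31498 = 31501)
-(D(-90)/k + 42765/(-25319)) = -(0/31501 + 42765/(-25319)) = -(0*(1/31501) + 42765*(-1/25319)) = -(0 - 42765/25319) = -1*(-42765/25319) = 42765/25319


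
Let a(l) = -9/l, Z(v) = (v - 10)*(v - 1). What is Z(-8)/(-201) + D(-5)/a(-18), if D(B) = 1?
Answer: 80/67 ≈ 1.1940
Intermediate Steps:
Z(v) = (-1 + v)*(-10 + v) (Z(v) = (-10 + v)*(-1 + v) = (-1 + v)*(-10 + v))
Z(-8)/(-201) + D(-5)/a(-18) = (10 + (-8)**2 - 11*(-8))/(-201) + 1/(-9/(-18)) = (10 + 64 + 88)*(-1/201) + 1/(-9*(-1/18)) = 162*(-1/201) + 1/(1/2) = -54/67 + 1*2 = -54/67 + 2 = 80/67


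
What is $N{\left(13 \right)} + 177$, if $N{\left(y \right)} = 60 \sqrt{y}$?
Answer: $177 + 60 \sqrt{13} \approx 393.33$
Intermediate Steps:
$N{\left(13 \right)} + 177 = 60 \sqrt{13} + 177 = 177 + 60 \sqrt{13}$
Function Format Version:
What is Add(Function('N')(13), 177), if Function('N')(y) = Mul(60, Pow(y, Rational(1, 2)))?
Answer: Add(177, Mul(60, Pow(13, Rational(1, 2)))) ≈ 393.33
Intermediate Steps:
Add(Function('N')(13), 177) = Add(Mul(60, Pow(13, Rational(1, 2))), 177) = Add(177, Mul(60, Pow(13, Rational(1, 2))))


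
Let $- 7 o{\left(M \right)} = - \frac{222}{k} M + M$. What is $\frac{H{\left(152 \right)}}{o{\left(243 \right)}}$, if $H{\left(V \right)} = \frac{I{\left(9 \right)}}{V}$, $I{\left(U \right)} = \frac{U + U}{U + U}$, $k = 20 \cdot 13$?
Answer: $- \frac{455}{350892} \approx -0.0012967$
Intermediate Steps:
$k = 260$
$I{\left(U \right)} = 1$ ($I{\left(U \right)} = \frac{2 U}{2 U} = 2 U \frac{1}{2 U} = 1$)
$H{\left(V \right)} = \frac{1}{V}$ ($H{\left(V \right)} = 1 \frac{1}{V} = \frac{1}{V}$)
$o{\left(M \right)} = - \frac{19 M}{910}$ ($o{\left(M \right)} = - \frac{- \frac{222}{260} M + M}{7} = - \frac{\left(-222\right) \frac{1}{260} M + M}{7} = - \frac{- \frac{111 M}{130} + M}{7} = - \frac{\frac{19}{130} M}{7} = - \frac{19 M}{910}$)
$\frac{H{\left(152 \right)}}{o{\left(243 \right)}} = \frac{1}{152 \left(\left(- \frac{19}{910}\right) 243\right)} = \frac{1}{152 \left(- \frac{4617}{910}\right)} = \frac{1}{152} \left(- \frac{910}{4617}\right) = - \frac{455}{350892}$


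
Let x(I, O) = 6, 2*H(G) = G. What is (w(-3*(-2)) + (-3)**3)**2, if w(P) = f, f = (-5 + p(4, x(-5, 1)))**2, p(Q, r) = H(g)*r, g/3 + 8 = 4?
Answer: 2735716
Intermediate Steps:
g = -12 (g = -24 + 3*4 = -24 + 12 = -12)
H(G) = G/2
p(Q, r) = -6*r (p(Q, r) = ((1/2)*(-12))*r = -6*r)
f = 1681 (f = (-5 - 6*6)**2 = (-5 - 36)**2 = (-41)**2 = 1681)
w(P) = 1681
(w(-3*(-2)) + (-3)**3)**2 = (1681 + (-3)**3)**2 = (1681 - 27)**2 = 1654**2 = 2735716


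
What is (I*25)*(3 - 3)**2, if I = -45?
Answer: 0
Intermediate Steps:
(I*25)*(3 - 3)**2 = (-45*25)*(3 - 3)**2 = -1125*0**2 = -1125*0 = 0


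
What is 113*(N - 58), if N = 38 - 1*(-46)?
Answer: 2938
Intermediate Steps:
N = 84 (N = 38 + 46 = 84)
113*(N - 58) = 113*(84 - 58) = 113*26 = 2938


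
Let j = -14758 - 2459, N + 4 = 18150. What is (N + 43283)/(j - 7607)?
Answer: -61429/24824 ≈ -2.4746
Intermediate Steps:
N = 18146 (N = -4 + 18150 = 18146)
j = -17217
(N + 43283)/(j - 7607) = (18146 + 43283)/(-17217 - 7607) = 61429/(-24824) = 61429*(-1/24824) = -61429/24824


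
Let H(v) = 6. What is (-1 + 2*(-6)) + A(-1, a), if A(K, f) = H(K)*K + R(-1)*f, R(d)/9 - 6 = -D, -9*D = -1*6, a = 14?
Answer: 653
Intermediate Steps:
D = ⅔ (D = -(-1)*6/9 = -⅑*(-6) = ⅔ ≈ 0.66667)
R(d) = 48 (R(d) = 54 + 9*(-1*⅔) = 54 + 9*(-⅔) = 54 - 6 = 48)
A(K, f) = 6*K + 48*f
(-1 + 2*(-6)) + A(-1, a) = (-1 + 2*(-6)) + (6*(-1) + 48*14) = (-1 - 12) + (-6 + 672) = -13 + 666 = 653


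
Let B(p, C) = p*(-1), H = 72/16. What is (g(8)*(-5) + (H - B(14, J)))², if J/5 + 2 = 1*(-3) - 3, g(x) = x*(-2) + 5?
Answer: 21609/4 ≈ 5402.3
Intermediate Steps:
H = 9/2 (H = 72*(1/16) = 9/2 ≈ 4.5000)
g(x) = 5 - 2*x (g(x) = -2*x + 5 = 5 - 2*x)
J = -40 (J = -10 + 5*(1*(-3) - 3) = -10 + 5*(-3 - 3) = -10 + 5*(-6) = -10 - 30 = -40)
B(p, C) = -p
(g(8)*(-5) + (H - B(14, J)))² = ((5 - 2*8)*(-5) + (9/2 - (-1)*14))² = ((5 - 16)*(-5) + (9/2 - 1*(-14)))² = (-11*(-5) + (9/2 + 14))² = (55 + 37/2)² = (147/2)² = 21609/4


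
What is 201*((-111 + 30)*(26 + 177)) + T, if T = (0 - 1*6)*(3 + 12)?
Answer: -3305133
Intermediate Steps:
T = -90 (T = (0 - 6)*15 = -6*15 = -90)
201*((-111 + 30)*(26 + 177)) + T = 201*((-111 + 30)*(26 + 177)) - 90 = 201*(-81*203) - 90 = 201*(-16443) - 90 = -3305043 - 90 = -3305133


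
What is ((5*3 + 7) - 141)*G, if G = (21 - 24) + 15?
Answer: -1428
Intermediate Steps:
G = 12 (G = -3 + 15 = 12)
((5*3 + 7) - 141)*G = ((5*3 + 7) - 141)*12 = ((15 + 7) - 141)*12 = (22 - 141)*12 = -119*12 = -1428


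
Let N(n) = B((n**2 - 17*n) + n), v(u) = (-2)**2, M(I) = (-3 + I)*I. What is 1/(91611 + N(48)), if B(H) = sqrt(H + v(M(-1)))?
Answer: 91611/8392573781 - 2*sqrt(385)/8392573781 ≈ 1.0911e-5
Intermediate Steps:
M(I) = I*(-3 + I)
v(u) = 4
B(H) = sqrt(4 + H) (B(H) = sqrt(H + 4) = sqrt(4 + H))
N(n) = sqrt(4 + n**2 - 16*n) (N(n) = sqrt(4 + ((n**2 - 17*n) + n)) = sqrt(4 + (n**2 - 16*n)) = sqrt(4 + n**2 - 16*n))
1/(91611 + N(48)) = 1/(91611 + sqrt(4 + 48*(-16 + 48))) = 1/(91611 + sqrt(4 + 48*32)) = 1/(91611 + sqrt(4 + 1536)) = 1/(91611 + sqrt(1540)) = 1/(91611 + 2*sqrt(385))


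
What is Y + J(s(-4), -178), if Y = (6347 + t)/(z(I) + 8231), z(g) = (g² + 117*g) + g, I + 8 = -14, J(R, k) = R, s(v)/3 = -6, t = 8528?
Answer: -95267/6119 ≈ -15.569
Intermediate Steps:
s(v) = -18 (s(v) = 3*(-6) = -18)
I = -22 (I = -8 - 14 = -22)
z(g) = g² + 118*g
Y = 14875/6119 (Y = (6347 + 8528)/(-22*(118 - 22) + 8231) = 14875/(-22*96 + 8231) = 14875/(-2112 + 8231) = 14875/6119 ≈ 2.4310)
Y + J(s(-4), -178) = 14875/6119 - 18 = -95267/6119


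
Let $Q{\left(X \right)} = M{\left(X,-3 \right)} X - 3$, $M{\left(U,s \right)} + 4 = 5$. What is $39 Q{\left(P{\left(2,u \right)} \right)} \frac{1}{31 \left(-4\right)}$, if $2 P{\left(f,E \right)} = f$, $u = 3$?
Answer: $\frac{39}{62} \approx 0.62903$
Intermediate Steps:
$P{\left(f,E \right)} = \frac{f}{2}$
$M{\left(U,s \right)} = 1$ ($M{\left(U,s \right)} = -4 + 5 = 1$)
$Q{\left(X \right)} = -3 + X$ ($Q{\left(X \right)} = 1 X - 3 = X + \left(-5 + 2\right) = X - 3 = -3 + X$)
$39 Q{\left(P{\left(2,u \right)} \right)} \frac{1}{31 \left(-4\right)} = 39 \left(-3 + \frac{1}{2} \cdot 2\right) \frac{1}{31 \left(-4\right)} = 39 \left(-3 + 1\right) \frac{1}{31} \left(- \frac{1}{4}\right) = 39 \left(-2\right) \left(- \frac{1}{124}\right) = \left(-78\right) \left(- \frac{1}{124}\right) = \frac{39}{62}$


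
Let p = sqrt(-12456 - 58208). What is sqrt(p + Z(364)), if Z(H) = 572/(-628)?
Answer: sqrt(-22451 + 542278*I*sqrt(146))/157 ≈ 11.509 + 11.549*I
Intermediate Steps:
Z(H) = -143/157 (Z(H) = 572*(-1/628) = -143/157)
p = 22*I*sqrt(146) (p = sqrt(-70664) = 22*I*sqrt(146) ≈ 265.83*I)
sqrt(p + Z(364)) = sqrt(22*I*sqrt(146) - 143/157) = sqrt(-143/157 + 22*I*sqrt(146))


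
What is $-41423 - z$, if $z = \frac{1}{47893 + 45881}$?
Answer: $- \frac{3884400403}{93774} \approx -41423.0$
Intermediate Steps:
$z = \frac{1}{93774} \approx 1.0664 \cdot 10^{-5}$
$-41423 - z = -41423 - \frac{1}{93774} = - \frac{3884400403}{93774}$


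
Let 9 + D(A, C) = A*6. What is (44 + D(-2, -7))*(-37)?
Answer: -851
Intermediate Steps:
D(A, C) = -9 + 6*A (D(A, C) = -9 + A*6 = -9 + 6*A)
(44 + D(-2, -7))*(-37) = (44 + (-9 + 6*(-2)))*(-37) = (44 + (-9 - 12))*(-37) = (44 - 21)*(-37) = 23*(-37) = -851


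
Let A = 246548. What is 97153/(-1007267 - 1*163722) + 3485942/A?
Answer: 2029023429397/144352497986 ≈ 14.056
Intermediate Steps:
97153/(-1007267 - 1*163722) + 3485942/A = 97153/(-1007267 - 1*163722) + 3485942/246548 = 97153/(-1007267 - 163722) + 3485942*(1/246548) = 97153/(-1170989) + 1742971/123274 = 97153*(-1/1170989) + 1742971/123274 = -97153/1170989 + 1742971/123274 = 2029023429397/144352497986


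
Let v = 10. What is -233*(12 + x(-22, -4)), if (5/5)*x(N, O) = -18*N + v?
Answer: -97394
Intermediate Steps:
x(N, O) = 10 - 18*N (x(N, O) = -18*N + 10 = 10 - 18*N)
-233*(12 + x(-22, -4)) = -233*(12 + (10 - 18*(-22))) = -233*(12 + (10 + 396)) = -233*(12 + 406) = -233*418 = -97394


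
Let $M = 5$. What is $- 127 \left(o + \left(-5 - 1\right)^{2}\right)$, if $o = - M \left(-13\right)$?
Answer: $-12827$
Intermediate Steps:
$o = 65$ ($o = \left(-1\right) 5 \left(-13\right) = \left(-5\right) \left(-13\right) = 65$)
$- 127 \left(o + \left(-5 - 1\right)^{2}\right) = - 127 \left(65 + \left(-5 - 1\right)^{2}\right) = - 127 \left(65 + \left(-6\right)^{2}\right) = - 127 \left(65 + 36\right) = \left(-127\right) 101 = -12827$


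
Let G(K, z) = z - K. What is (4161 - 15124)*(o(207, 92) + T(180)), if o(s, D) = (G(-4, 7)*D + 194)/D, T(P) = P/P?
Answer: -7114987/46 ≈ -1.5467e+5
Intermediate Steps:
T(P) = 1
o(s, D) = (194 + 11*D)/D (o(s, D) = ((7 - 1*(-4))*D + 194)/D = ((7 + 4)*D + 194)/D = (11*D + 194)/D = (194 + 11*D)/D)
(4161 - 15124)*(o(207, 92) + T(180)) = (4161 - 15124)*((11 + 194/92) + 1) = -10963*((11 + 194*(1/92)) + 1) = -10963*((11 + 97/46) + 1) = -10963*(603/46 + 1) = -10963*649/46 = -7114987/46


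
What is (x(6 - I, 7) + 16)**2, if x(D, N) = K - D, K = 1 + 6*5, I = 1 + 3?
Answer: 2025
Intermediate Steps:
I = 4
K = 31 (K = 1 + 30 = 31)
x(D, N) = 31 - D
(x(6 - I, 7) + 16)**2 = ((31 - (6 - 1*4)) + 16)**2 = ((31 - (6 - 4)) + 16)**2 = ((31 - 1*2) + 16)**2 = ((31 - 2) + 16)**2 = (29 + 16)**2 = 45**2 = 2025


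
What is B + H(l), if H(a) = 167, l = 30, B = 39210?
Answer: 39377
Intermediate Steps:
B + H(l) = 39210 + 167 = 39377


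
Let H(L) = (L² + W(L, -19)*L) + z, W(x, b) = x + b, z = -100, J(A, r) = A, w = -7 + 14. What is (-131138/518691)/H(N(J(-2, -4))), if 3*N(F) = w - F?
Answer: 131138/72098049 ≈ 0.0018189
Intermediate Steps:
w = 7
N(F) = 7/3 - F/3 (N(F) = (7 - F)/3 = 7/3 - F/3)
W(x, b) = b + x
H(L) = -100 + L² + L*(-19 + L) (H(L) = (L² + (-19 + L)*L) - 100 = (L² + L*(-19 + L)) - 100 = -100 + L² + L*(-19 + L))
(-131138/518691)/H(N(J(-2, -4))) = (-131138/518691)/(-100 + (7/3 - ⅓*(-2))² + (7/3 - ⅓*(-2))*(-19 + (7/3 - ⅓*(-2)))) = (-131138*1/518691)/(-100 + (7/3 + ⅔)² + (7/3 + ⅔)*(-19 + (7/3 + ⅔))) = -131138/(518691*(-100 + 3² + 3*(-19 + 3))) = -131138/(518691*(-100 + 9 + 3*(-16))) = -131138/(518691*(-100 + 9 - 48)) = -131138/518691/(-139) = -131138/518691*(-1/139) = 131138/72098049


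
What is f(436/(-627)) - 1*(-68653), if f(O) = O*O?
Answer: 26989675333/393129 ≈ 68654.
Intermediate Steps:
f(O) = O²
f(436/(-627)) - 1*(-68653) = (436/(-627))² - 1*(-68653) = (436*(-1/627))² + 68653 = (-436/627)² + 68653 = 190096/393129 + 68653 = 26989675333/393129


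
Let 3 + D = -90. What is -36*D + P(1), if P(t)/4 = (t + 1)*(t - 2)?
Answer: 3340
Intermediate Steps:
D = -93 (D = -3 - 90 = -93)
P(t) = 4*(1 + t)*(-2 + t) (P(t) = 4*((t + 1)*(t - 2)) = 4*((1 + t)*(-2 + t)) = 4*(1 + t)*(-2 + t))
-36*D + P(1) = -36*(-93) + (-8 - 4*1 + 4*1²) = 3348 + (-8 - 4 + 4*1) = 3348 + (-8 - 4 + 4) = 3348 - 8 = 3340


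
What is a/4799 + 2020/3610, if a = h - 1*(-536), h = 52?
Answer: 1181666/1732439 ≈ 0.68208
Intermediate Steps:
a = 588 (a = 52 - 1*(-536) = 52 + 536 = 588)
a/4799 + 2020/3610 = 588/4799 + 2020/3610 = 588*(1/4799) + 2020*(1/3610) = 588/4799 + 202/361 = 1181666/1732439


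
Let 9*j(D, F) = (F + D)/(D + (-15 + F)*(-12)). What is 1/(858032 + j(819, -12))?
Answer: 3429/2942191997 ≈ 1.1655e-6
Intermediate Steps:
j(D, F) = (D + F)/(9*(180 + D - 12*F)) (j(D, F) = ((F + D)/(D + (-15 + F)*(-12)))/9 = ((D + F)/(D + (180 - 12*F)))/9 = ((D + F)/(180 + D - 12*F))/9 = (D + F)/(9*(180 + D - 12*F)))
1/(858032 + j(819, -12)) = 1/(858032 + (819 - 12)/(9*(180 + 819 - 12*(-12)))) = 1/(858032 + (1/9)*807/(180 + 819 + 144)) = 1/(858032 + (1/9)*807/1143) = 1/(858032 + (1/9)*(1/1143)*807) = 1/(858032 + 269/3429) = 1/(2942191997/3429) = 3429/2942191997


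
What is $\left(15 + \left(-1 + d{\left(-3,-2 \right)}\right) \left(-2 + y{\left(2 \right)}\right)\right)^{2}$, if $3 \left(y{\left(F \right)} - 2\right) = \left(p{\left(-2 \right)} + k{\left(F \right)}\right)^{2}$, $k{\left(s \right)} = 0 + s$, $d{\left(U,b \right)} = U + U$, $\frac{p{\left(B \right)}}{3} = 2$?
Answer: $\frac{162409}{9} \approx 18045.0$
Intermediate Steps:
$p{\left(B \right)} = 6$ ($p{\left(B \right)} = 3 \cdot 2 = 6$)
$d{\left(U,b \right)} = 2 U$
$k{\left(s \right)} = s$
$y{\left(F \right)} = 2 + \frac{\left(6 + F\right)^{2}}{3}$
$\left(15 + \left(-1 + d{\left(-3,-2 \right)}\right) \left(-2 + y{\left(2 \right)}\right)\right)^{2} = \left(15 + \left(-1 + 2 \left(-3\right)\right) \left(-2 + \left(2 + \frac{\left(6 + 2\right)^{2}}{3}\right)\right)\right)^{2} = \left(15 + \left(-1 - 6\right) \left(-2 + \left(2 + \frac{8^{2}}{3}\right)\right)\right)^{2} = \left(15 - 7 \left(-2 + \left(2 + \frac{1}{3} \cdot 64\right)\right)\right)^{2} = \left(15 - 7 \left(-2 + \left(2 + \frac{64}{3}\right)\right)\right)^{2} = \left(15 - 7 \left(-2 + \frac{70}{3}\right)\right)^{2} = \left(15 - \frac{448}{3}\right)^{2} = \left(- \frac{403}{3}\right)^{2} = \frac{162409}{9}$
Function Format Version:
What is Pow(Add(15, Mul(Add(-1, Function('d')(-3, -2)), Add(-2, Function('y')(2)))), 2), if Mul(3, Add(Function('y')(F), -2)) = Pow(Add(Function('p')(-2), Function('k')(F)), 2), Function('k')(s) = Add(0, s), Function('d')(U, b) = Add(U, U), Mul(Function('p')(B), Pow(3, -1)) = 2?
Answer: Rational(162409, 9) ≈ 18045.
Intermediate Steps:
Function('p')(B) = 6 (Function('p')(B) = Mul(3, 2) = 6)
Function('d')(U, b) = Mul(2, U)
Function('k')(s) = s
Function('y')(F) = Add(2, Mul(Rational(1, 3), Pow(Add(6, F), 2)))
Pow(Add(15, Mul(Add(-1, Function('d')(-3, -2)), Add(-2, Function('y')(2)))), 2) = Pow(Add(15, Mul(Add(-1, Mul(2, -3)), Add(-2, Add(2, Mul(Rational(1, 3), Pow(Add(6, 2), 2)))))), 2) = Pow(Add(15, Mul(Add(-1, -6), Add(-2, Add(2, Mul(Rational(1, 3), Pow(8, 2)))))), 2) = Pow(Add(15, Mul(-7, Add(-2, Add(2, Mul(Rational(1, 3), 64))))), 2) = Pow(Add(15, Mul(-7, Add(-2, Add(2, Rational(64, 3))))), 2) = Pow(Add(15, Mul(-7, Add(-2, Rational(70, 3)))), 2) = Pow(Add(15, Mul(-7, Rational(64, 3))), 2) = Pow(Add(15, Rational(-448, 3)), 2) = Pow(Rational(-403, 3), 2) = Rational(162409, 9)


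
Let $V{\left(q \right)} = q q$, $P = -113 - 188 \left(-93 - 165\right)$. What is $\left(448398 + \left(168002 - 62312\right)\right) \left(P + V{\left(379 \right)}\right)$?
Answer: $106402626816$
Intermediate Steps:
$P = 48391$ ($P = -113 - -48504 = -113 + 48504 = 48391$)
$V{\left(q \right)} = q^{2}$
$\left(448398 + \left(168002 - 62312\right)\right) \left(P + V{\left(379 \right)}\right) = \left(448398 + \left(168002 - 62312\right)\right) \left(48391 + 379^{2}\right) = \left(448398 + 105690\right) \left(48391 + 143641\right) = 554088 \cdot 192032 = 106402626816$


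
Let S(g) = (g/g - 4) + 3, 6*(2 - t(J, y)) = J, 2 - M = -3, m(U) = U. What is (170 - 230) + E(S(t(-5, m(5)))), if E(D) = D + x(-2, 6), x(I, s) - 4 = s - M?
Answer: -55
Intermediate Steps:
M = 5 (M = 2 - 1*(-3) = 2 + 3 = 5)
t(J, y) = 2 - J/6
S(g) = 0 (S(g) = (1 - 4) + 3 = -3 + 3 = 0)
x(I, s) = -1 + s (x(I, s) = 4 + (s - 1*5) = 4 + (s - 5) = 4 + (-5 + s) = -1 + s)
E(D) = 5 + D (E(D) = D + (-1 + 6) = D + 5 = 5 + D)
(170 - 230) + E(S(t(-5, m(5)))) = (170 - 230) + (5 + 0) = -60 + 5 = -55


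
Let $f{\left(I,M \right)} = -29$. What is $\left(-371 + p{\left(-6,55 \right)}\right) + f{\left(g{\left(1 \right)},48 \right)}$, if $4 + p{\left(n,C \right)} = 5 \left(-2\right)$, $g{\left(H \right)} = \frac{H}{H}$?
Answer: $-414$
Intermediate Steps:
$g{\left(H \right)} = 1$
$p{\left(n,C \right)} = -14$ ($p{\left(n,C \right)} = -4 + 5 \left(-2\right) = -4 - 10 = -14$)
$\left(-371 + p{\left(-6,55 \right)}\right) + f{\left(g{\left(1 \right)},48 \right)} = \left(-371 - 14\right) - 29 = -385 - 29 = -414$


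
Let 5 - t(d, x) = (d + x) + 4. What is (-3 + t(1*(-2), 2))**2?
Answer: 4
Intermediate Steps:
t(d, x) = 1 - d - x (t(d, x) = 5 - ((d + x) + 4) = 5 - (4 + d + x) = 5 + (-4 - d - x) = 1 - d - x)
(-3 + t(1*(-2), 2))**2 = (-3 + (1 - (-2) - 1*2))**2 = (-3 + (1 - 1*(-2) - 2))**2 = (-3 + (1 + 2 - 2))**2 = (-3 + 1)**2 = (-2)**2 = 4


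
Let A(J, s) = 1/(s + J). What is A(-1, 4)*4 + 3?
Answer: 13/3 ≈ 4.3333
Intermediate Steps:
A(J, s) = 1/(J + s)
A(-1, 4)*4 + 3 = 4/(-1 + 4) + 3 = 4/3 + 3 = 13/3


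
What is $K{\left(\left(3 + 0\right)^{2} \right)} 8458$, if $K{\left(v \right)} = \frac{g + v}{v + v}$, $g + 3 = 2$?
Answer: $\frac{33832}{9} \approx 3759.1$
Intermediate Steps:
$g = -1$ ($g = -3 + 2 = -1$)
$K{\left(v \right)} = \frac{-1 + v}{2 v}$ ($K{\left(v \right)} = \frac{-1 + v}{v + v} = \frac{-1 + v}{2 v}$)
$K{\left(\left(3 + 0\right)^{2} \right)} 8458 = \frac{-1 + \left(3 + 0\right)^{2}}{2 \left(3 + 0\right)^{2}} \cdot 8458 = \frac{-1 + 3^{2}}{2 \cdot 3^{2}} \cdot 8458 = \frac{-1 + 9}{2 \cdot 9} \cdot 8458 = \frac{1}{2} \cdot \frac{1}{9} \cdot 8 \cdot 8458 = \frac{4}{9} \cdot 8458 = \frac{33832}{9}$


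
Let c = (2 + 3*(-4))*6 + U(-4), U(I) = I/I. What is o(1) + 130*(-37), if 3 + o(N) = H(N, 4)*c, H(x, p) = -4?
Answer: -4577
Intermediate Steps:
U(I) = 1
c = -59 (c = (2 + 3*(-4))*6 + 1 = (2 - 12)*6 + 1 = -10*6 + 1 = -60 + 1 = -59)
o(N) = 233 (o(N) = -3 - 4*(-59) = -3 + 236 = 233)
o(1) + 130*(-37) = 233 + 130*(-37) = 233 - 4810 = -4577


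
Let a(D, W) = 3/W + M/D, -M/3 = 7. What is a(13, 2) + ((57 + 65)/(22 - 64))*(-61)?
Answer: 96683/546 ≈ 177.08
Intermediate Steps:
M = -21 (M = -3*7 = -21)
a(D, W) = -21/D + 3/W (a(D, W) = 3/W - 21/D = -21/D + 3/W)
a(13, 2) + ((57 + 65)/(22 - 64))*(-61) = (-21/13 + 3/2) + ((57 + 65)/(22 - 64))*(-61) = (-21*1/13 + 3*(½)) + (122/(-42))*(-61) = (-21/13 + 3/2) + (122*(-1/42))*(-61) = -3/26 - 61/21*(-61) = -3/26 + 3721/21 = 96683/546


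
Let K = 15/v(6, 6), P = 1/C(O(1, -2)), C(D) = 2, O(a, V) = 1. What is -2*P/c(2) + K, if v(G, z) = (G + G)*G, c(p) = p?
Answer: -7/24 ≈ -0.29167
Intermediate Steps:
v(G, z) = 2*G² (v(G, z) = (2*G)*G = 2*G²)
P = ½ (P = 1/2 = ½ ≈ 0.50000)
K = 5/24 (K = 15/((2*6²)) = 15/((2*36)) = 15/72 = 15*(1/72) = 5/24 ≈ 0.20833)
-2*P/c(2) + K = -1/2 + 5/24 = -2*¼ + 5/24 = -½ + 5/24 = -7/24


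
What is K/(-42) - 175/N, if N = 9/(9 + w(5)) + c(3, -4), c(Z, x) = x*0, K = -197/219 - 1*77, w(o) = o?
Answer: -1243420/4599 ≈ -270.37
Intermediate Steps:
K = -17060/219 (K = -197*1/219 - 77 = -197/219 - 77 = -17060/219 ≈ -77.900)
c(Z, x) = 0
N = 9/14 (N = 9/(9 + 5) + 0 = 9/14 + 0 = 9/14 ≈ 0.64286)
K/(-42) - 175/N = -17060/219/(-42) - 175/9/14 = -17060/219*(-1/42) - 175*14/9 = 8530/4599 - 2450/9 = -1243420/4599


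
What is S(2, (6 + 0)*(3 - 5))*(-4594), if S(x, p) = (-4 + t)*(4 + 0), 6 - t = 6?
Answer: 73504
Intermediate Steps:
t = 0 (t = 6 - 1*6 = 6 - 6 = 0)
S(x, p) = -16 (S(x, p) = (-4 + 0)*(4 + 0) = -4*4 = -16)
S(2, (6 + 0)*(3 - 5))*(-4594) = -16*(-4594) = 73504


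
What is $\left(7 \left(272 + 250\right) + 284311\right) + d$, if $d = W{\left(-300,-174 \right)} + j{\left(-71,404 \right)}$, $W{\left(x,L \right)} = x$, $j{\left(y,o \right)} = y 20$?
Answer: $286245$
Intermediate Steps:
$j{\left(y,o \right)} = 20 y$
$d = -1720$ ($d = -300 + 20 \left(-71\right) = -300 - 1420 = -1720$)
$\left(7 \left(272 + 250\right) + 284311\right) + d = \left(7 \left(272 + 250\right) + 284311\right) - 1720 = \left(7 \cdot 522 + 284311\right) - 1720 = \left(3654 + 284311\right) - 1720 = 287965 - 1720 = 286245$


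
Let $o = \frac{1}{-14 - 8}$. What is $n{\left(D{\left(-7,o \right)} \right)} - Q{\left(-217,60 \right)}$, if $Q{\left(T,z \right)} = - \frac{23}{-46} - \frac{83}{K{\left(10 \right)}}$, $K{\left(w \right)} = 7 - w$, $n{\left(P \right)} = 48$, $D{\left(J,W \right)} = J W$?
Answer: $\frac{119}{6} \approx 19.833$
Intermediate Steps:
$o = - \frac{1}{22}$ ($o = \frac{1}{-22} = - \frac{1}{22} \approx -0.045455$)
$Q{\left(T,z \right)} = \frac{169}{6}$ ($Q{\left(T,z \right)} = - \frac{23}{-46} - \frac{83}{7 - 10} = \left(-23\right) \left(- \frac{1}{46}\right) - \frac{83}{7 - 10} = \frac{1}{2} - \frac{83}{-3} = \frac{1}{2} - - \frac{83}{3} = \frac{1}{2} + \frac{83}{3} = \frac{169}{6}$)
$n{\left(D{\left(-7,o \right)} \right)} - Q{\left(-217,60 \right)} = 48 - \frac{169}{6} = \frac{119}{6}$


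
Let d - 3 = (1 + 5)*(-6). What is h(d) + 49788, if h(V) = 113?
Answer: 49901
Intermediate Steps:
d = -33 (d = 3 + (1 + 5)*(-6) = 3 + 6*(-6) = 3 - 36 = -33)
h(d) + 49788 = 113 + 49788 = 49901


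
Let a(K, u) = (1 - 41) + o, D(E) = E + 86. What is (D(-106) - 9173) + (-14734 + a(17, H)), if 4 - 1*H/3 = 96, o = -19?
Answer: -23986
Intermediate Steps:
H = -276 (H = 12 - 3*96 = 12 - 288 = -276)
D(E) = 86 + E
a(K, u) = -59 (a(K, u) = (1 - 41) - 19 = -40 - 19 = -59)
(D(-106) - 9173) + (-14734 + a(17, H)) = ((86 - 106) - 9173) + (-14734 - 59) = (-20 - 9173) - 14793 = -9193 - 14793 = -23986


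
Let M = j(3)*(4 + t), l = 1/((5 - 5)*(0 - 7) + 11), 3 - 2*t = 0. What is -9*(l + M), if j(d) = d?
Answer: -3285/22 ≈ -149.32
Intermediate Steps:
t = 3/2 (t = 3/2 - 1/2*0 = 3/2 + 0 = 3/2 ≈ 1.5000)
l = 1/11 (l = 1/(0*(-7) + 11) = 1/(0 + 11) = 1/11 ≈ 0.090909)
M = 33/2 (M = 3*(4 + 3/2) = 3*(11/2) = 33/2 ≈ 16.500)
-9*(l + M) = -9*(1/11 + 33/2) = -9*365/22 = -3285/22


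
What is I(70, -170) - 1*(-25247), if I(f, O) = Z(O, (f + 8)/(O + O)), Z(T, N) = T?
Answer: 25077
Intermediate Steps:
I(f, O) = O
I(70, -170) - 1*(-25247) = -170 - 1*(-25247) = -170 + 25247 = 25077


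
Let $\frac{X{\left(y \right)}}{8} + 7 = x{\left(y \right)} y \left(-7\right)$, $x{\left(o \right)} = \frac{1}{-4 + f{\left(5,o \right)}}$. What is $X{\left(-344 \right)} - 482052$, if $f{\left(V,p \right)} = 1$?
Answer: $- \frac{1465588}{3} \approx -4.8853 \cdot 10^{5}$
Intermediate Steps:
$x{\left(o \right)} = - \frac{1}{3}$ ($x{\left(o \right)} = \frac{1}{-4 + 1} = \frac{1}{-3} = - \frac{1}{3}$)
$X{\left(y \right)} = -56 + \frac{56 y}{3}$ ($X{\left(y \right)} = -56 + 8 - \frac{y}{3} \left(-7\right) = -56 + 8 \frac{7 y}{3} = -56 + \frac{56 y}{3}$)
$X{\left(-344 \right)} - 482052 = \left(-56 + \frac{56}{3} \left(-344\right)\right) - 482052 = \left(-56 - \frac{19264}{3}\right) - 482052 = - \frac{19432}{3} - 482052 = - \frac{1465588}{3}$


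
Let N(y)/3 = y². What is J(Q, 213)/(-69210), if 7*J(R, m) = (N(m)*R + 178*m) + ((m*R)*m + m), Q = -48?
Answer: 2890907/161490 ≈ 17.901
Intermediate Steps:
N(y) = 3*y²
J(R, m) = 179*m/7 + 4*R*m²/7 (J(R, m) = (((3*m²)*R + 178*m) + ((m*R)*m + m))/7 = ((3*R*m² + 178*m) + ((R*m)*m + m))/7 = ((178*m + 3*R*m²) + (R*m² + m))/7 = ((178*m + 3*R*m²) + (m + R*m²))/7 = (179*m + 4*R*m²)/7 = 179*m/7 + 4*R*m²/7)
J(Q, 213)/(-69210) = ((⅐)*213*(179 + 4*(-48)*213))/(-69210) = ((⅐)*213*(179 - 40896))*(-1/69210) = ((⅐)*213*(-40717))*(-1/69210) = -8672721/7*(-1/69210) = 2890907/161490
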